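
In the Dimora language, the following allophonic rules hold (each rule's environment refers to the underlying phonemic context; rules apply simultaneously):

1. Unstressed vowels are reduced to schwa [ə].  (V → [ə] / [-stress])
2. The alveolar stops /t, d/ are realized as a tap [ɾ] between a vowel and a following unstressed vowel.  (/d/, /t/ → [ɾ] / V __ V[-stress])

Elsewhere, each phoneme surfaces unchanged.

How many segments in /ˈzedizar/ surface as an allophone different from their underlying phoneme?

Segments that undergo a rule: /d/ → [ɾ] (rule 2); /i/ → [ə] (rule 1); /a/ → [ə] (rule 1).
All other segments surface unchanged.

3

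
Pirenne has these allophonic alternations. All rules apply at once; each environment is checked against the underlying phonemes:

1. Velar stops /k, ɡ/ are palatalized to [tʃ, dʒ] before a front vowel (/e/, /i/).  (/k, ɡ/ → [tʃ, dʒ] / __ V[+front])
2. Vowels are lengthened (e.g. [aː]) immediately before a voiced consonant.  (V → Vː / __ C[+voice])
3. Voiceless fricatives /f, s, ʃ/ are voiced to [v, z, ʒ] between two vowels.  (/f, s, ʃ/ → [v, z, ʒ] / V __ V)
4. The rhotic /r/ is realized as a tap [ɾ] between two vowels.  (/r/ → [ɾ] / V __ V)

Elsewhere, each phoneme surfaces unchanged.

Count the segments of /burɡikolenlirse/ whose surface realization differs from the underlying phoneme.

Segments that undergo a rule: /u/ → [uː] (rule 2); /ɡ/ → [dʒ] (rule 1); /o/ → [oː] (rule 2); /e/ → [eː] (rule 2); /i/ → [iː] (rule 2).
All other segments surface unchanged.

5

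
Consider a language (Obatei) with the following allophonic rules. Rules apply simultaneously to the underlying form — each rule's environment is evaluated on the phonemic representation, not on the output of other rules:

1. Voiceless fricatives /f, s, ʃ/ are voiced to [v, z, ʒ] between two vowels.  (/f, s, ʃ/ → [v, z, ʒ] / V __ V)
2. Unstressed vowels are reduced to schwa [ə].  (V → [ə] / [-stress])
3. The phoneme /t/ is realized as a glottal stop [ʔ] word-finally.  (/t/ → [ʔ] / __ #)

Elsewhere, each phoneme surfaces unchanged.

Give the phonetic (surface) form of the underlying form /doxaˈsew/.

[dəxəˈzew]

/d/ stays [d].
/o/ — between /d/ and /x/, in an unstressed syllable — surfaces as [ə] (rule 2).
/x/ (between /o/ and /a/): no rule targets it → [x].
/a/ meets the environment for rule 2 (in an unstressed syllable) → [ə].
/s/ (between /a/ and /e/) occurs between two vowels → [z] by rule 1.
/e/ — between /s/ and /w/; rule 2 does not apply here → [e].
/w/ stays [w].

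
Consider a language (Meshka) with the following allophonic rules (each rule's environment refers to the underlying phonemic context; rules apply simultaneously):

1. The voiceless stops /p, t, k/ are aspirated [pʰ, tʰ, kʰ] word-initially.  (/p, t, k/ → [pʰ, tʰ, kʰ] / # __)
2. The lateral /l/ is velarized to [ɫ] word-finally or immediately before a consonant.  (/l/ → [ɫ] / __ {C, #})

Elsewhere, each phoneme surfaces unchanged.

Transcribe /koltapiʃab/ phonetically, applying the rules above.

[kʰoɫtapiʃab]

/k/ (word-initial) occurs word-initially → [kʰ] by rule 1.
/l/ (between /o/ and /t/) occurs word-finally or immediately before a consonant → [ɫ] by rule 2.
/t/ (between /l/ and /a/) fails the environment for rule 1, so it stays [t].
/p/ — between /a/ and /i/; rule 1 does not apply here → [p].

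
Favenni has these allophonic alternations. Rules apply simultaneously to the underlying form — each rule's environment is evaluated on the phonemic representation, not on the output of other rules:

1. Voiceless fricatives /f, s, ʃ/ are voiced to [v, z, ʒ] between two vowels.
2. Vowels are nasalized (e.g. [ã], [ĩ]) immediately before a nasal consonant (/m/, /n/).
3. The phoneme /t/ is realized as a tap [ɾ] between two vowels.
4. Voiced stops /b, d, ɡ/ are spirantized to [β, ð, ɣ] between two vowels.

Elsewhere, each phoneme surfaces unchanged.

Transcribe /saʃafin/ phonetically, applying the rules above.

[saʒavĩn]

/s/ (word-initial) fails the environment for rule 1, so it stays [s].
/a/ (between /s/ and /ʃ/) is in the target of rule 2 but the environment (before a nasal consonant) is not met → [a].
/ʃ/ (between /a/ and /a/): between two vowels, so rule 1 applies → [ʒ].
/a/ (between /ʃ/ and /f/): rule 2 targets it, but not before a nasal consonant → unchanged [a].
/f/ (between /a/ and /i/) occurs between two vowels → [v] by rule 1.
/i/ meets the environment for rule 2 (before a nasal consonant) → [ĩ].
/n/ (word-final) is unaffected → [n].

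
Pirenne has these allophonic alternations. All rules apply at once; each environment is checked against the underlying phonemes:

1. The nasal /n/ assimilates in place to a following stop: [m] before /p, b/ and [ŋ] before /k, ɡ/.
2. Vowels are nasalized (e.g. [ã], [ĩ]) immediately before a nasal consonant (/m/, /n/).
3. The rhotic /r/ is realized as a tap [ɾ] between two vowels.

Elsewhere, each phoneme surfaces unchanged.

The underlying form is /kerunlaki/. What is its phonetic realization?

[keɾũnlaki]

/k/ — not in any rule's target class → [k].
/e/ (between /k/ and /r/): rule 2 targets it, but not before a nasal consonant → unchanged [e].
/r/ (between /e/ and /u/) occurs between two vowels → [ɾ] by rule 3.
/u/ — between /r/ and /n/, before a nasal consonant — surfaces as [ũ] (rule 2).
/n/ (between /u/ and /l/) is in the target of rule 1 but the environment (before a labial or velar stop) is not met → [n].
/l/ — not in any rule's target class → [l].
/a/ (between /l/ and /k/): rule 2 targets it, but not before a nasal consonant → unchanged [a].
/k/ stays [k].
/i/ — word-final; rule 2 does not apply here → [i].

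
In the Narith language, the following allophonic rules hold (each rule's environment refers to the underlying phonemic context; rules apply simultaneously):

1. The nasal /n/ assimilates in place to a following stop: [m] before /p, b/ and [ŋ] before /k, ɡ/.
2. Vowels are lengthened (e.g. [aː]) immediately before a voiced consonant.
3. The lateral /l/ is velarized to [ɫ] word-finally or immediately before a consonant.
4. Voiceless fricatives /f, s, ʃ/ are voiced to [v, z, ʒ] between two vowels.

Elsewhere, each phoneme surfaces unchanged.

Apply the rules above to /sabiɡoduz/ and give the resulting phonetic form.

[saːbiːɡoːduːz]

/s/ — word-initial; rule 4 does not apply here → [s].
/a/ (between /s/ and /b/): before a voiced consonant, so rule 2 applies → [aː].
/b/ (between /a/ and /i/) is unaffected → [b].
/i/ — between /b/ and /ɡ/, before a voiced consonant — surfaces as [iː] (rule 2).
/ɡ/ (between /i/ and /o/) is unaffected → [ɡ].
/o/ (between /ɡ/ and /d/) occurs before a voiced consonant → [oː] by rule 2.
/d/ stays [d].
/u/ meets the environment for rule 2 (before a voiced consonant) → [uː].
/z/ (word-final) is unaffected → [z].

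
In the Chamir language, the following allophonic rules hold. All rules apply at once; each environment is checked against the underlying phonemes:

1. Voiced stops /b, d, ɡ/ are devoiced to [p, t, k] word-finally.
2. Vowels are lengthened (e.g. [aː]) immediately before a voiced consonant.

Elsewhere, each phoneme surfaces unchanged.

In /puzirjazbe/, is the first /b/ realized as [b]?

/b/ (between /z/ and /e/): rule 1 targets it, but not word-finally → unchanged [b].
The actual realization is [b], which matches [b].

Yes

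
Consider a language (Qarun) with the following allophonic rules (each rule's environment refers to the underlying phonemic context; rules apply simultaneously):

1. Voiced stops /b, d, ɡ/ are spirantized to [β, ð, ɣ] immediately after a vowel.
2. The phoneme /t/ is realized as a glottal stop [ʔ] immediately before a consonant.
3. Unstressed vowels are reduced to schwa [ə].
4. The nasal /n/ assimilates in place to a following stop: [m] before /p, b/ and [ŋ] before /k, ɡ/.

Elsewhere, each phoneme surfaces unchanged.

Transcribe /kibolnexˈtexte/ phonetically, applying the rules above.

/i/ (between /k/ and /b/): in an unstressed syllable, so rule 3 applies → [ə].
/b/ (between /i/ and /o/): immediately after a vowel, so rule 1 applies → [β].
/o/ (between /b/ and /l/) occurs in an unstressed syllable → [ə] by rule 3.
/n/ — between /l/ and /e/; rule 4 does not apply here → [n].
/e/ (between /n/ and /x/): in an unstressed syllable, so rule 3 applies → [ə].
/t/ — between /x/ and /e/; rule 2 does not apply here → [t].
/e/ (between /t/ and /x/) fails the environment for rule 3, so it stays [e].
/t/ — between /x/ and /e/; rule 2 does not apply here → [t].
/e/ — word-final, in an unstressed syllable — surfaces as [ə] (rule 3).

[kəβəlnəxˈtextə]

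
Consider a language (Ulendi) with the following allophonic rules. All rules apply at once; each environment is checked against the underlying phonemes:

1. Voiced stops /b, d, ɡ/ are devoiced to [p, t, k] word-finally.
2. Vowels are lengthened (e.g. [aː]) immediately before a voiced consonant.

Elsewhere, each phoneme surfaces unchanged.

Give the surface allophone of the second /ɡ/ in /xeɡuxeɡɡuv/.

[ɡ]

/ɡ/ (between /e/ and /ɡ/) is in the target of rule 1 but the environment (word-finally) is not met → [ɡ].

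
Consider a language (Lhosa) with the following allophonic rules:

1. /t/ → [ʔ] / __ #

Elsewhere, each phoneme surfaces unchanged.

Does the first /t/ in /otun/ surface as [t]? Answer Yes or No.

Yes

/t/ — between /o/ and /u/; rule 1 does not apply here → [t].
The actual realization is [t], which matches [t].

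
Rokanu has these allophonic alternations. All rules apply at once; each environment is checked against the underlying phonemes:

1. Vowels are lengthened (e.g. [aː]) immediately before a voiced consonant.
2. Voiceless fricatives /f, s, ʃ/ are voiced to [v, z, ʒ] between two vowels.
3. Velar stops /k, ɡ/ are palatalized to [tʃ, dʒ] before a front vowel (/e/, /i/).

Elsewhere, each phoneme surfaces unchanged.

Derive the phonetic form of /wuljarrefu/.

/w/ (word-initial) is unaffected → [w].
Rule 1 applies to /u/ (between /w/ and /l/: before a voiced consonant) → [uː].
/l/ stays [l].
/j/ stays [j].
/a/ (between /j/ and /r/): before a voiced consonant, so rule 1 applies → [aː].
/r/ stays [r].
/r/ — not in any rule's target class → [r].
/e/ — between /r/ and /f/; rule 1 does not apply here → [e].
/f/ (between /e/ and /u/) occurs between two vowels → [v] by rule 2.
/u/ (word-final) is in the target of rule 1 but the environment (before a voiced consonant) is not met → [u].

[wuːljaːrrevu]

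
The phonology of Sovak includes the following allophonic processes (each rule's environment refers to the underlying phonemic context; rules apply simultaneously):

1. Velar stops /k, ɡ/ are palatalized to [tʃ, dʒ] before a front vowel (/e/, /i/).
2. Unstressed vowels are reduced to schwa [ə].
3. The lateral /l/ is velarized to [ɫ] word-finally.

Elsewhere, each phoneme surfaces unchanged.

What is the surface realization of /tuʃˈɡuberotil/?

[təʃˈɡubərətəɫ]

/t/ (word-initial) is unaffected → [t].
/u/ — between /t/ and /ʃ/, in an unstressed syllable — surfaces as [ə] (rule 2).
/ʃ/ stays [ʃ].
/ɡ/ (between /ʃ/ and /u/) is in the target of rule 1 but the environment (before a front vowel) is not met → [ɡ].
/u/ (between /ɡ/ and /b/) fails the environment for rule 2, so it stays [u].
/b/ (between /u/ and /e/): no rule targets it → [b].
Rule 2 applies to /e/ (between /b/ and /r/: in an unstressed syllable) → [ə].
/r/ stays [r].
/o/ (between /r/ and /t/): in an unstressed syllable, so rule 2 applies → [ə].
/t/ stays [t].
/i/ (between /t/ and /l/) occurs in an unstressed syllable → [ə] by rule 2.
/l/ meets the environment for rule 3 (word-finally) → [ɫ].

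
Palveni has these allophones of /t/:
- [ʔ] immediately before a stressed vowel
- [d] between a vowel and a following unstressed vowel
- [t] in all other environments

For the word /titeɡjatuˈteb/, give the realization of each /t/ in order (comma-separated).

Occurrence 1 (position 1): no conditioning environment matches → elsewhere allophone [t].
Occurrence 2 (position 3): between a vowel and a following unstressed vowel → [d].
Occurrence 3 (position 8): between a vowel and a following unstressed vowel → [d].
Occurrence 4 (position 10): immediately before a stressed vowel → [ʔ].

[t], [d], [d], [ʔ]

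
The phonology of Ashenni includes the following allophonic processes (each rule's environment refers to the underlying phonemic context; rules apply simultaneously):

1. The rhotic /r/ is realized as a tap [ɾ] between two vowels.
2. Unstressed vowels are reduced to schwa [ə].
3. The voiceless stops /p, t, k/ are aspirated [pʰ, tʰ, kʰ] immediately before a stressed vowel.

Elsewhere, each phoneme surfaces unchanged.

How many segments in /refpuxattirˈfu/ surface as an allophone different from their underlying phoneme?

4

Segments that undergo a rule: /e/ → [ə] (rule 2); /u/ → [ə] (rule 2); /a/ → [ə] (rule 2); /i/ → [ə] (rule 2).
All other segments surface unchanged.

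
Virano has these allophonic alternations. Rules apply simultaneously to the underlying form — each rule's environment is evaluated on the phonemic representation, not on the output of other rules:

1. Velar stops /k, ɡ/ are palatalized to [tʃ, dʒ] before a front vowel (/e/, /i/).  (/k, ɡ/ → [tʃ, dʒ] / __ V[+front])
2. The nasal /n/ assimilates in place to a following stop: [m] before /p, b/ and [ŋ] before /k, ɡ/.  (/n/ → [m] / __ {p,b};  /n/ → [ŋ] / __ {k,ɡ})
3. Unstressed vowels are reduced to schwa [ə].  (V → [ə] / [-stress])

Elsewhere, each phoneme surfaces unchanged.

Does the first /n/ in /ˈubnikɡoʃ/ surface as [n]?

/n/ — between /b/ and /i/; rule 2 does not apply here → [n].
The actual realization is [n], which matches [n].

Yes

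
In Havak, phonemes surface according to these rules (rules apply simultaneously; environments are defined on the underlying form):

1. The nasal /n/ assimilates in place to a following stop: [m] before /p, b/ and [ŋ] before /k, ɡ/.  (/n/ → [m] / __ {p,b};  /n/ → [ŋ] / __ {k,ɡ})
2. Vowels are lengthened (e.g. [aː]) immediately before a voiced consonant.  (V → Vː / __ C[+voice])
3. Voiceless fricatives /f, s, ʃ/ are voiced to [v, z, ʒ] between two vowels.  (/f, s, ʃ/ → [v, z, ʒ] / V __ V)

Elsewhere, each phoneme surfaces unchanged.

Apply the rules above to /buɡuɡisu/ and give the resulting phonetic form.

/b/ (word-initial): no rule targets it → [b].
/u/ meets the environment for rule 2 (before a voiced consonant) → [uː].
/ɡ/ (between /u/ and /u/): no rule targets it → [ɡ].
Rule 2 applies to /u/ (between /ɡ/ and /ɡ/: before a voiced consonant) → [uː].
/ɡ/ — not in any rule's target class → [ɡ].
/i/ (between /ɡ/ and /s/) is in the target of rule 2 but the environment (before a voiced consonant) is not met → [i].
/s/ (between /i/ and /u/): between two vowels, so rule 3 applies → [z].
/u/ — word-final; rule 2 does not apply here → [u].

[buːɡuːɡizu]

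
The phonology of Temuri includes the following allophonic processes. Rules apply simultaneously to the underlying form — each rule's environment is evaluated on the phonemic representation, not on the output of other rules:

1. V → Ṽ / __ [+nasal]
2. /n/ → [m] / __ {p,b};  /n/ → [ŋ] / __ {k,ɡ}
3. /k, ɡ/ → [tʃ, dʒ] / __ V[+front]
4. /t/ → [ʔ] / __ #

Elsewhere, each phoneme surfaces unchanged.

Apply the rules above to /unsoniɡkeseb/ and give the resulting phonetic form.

[ũnsõniɡtʃeseb]

Rule 1 applies to /u/ (word-initial: before a nasal consonant) → [ũ].
/n/ (between /u/ and /s/) fails the environment for rule 2, so it stays [n].
/s/ stays [s].
/o/ meets the environment for rule 1 (before a nasal consonant) → [õ].
/n/ — between /o/ and /i/; rule 2 does not apply here → [n].
/i/ (between /n/ and /ɡ/) fails the environment for rule 1, so it stays [i].
/ɡ/ (between /i/ and /k/) is in the target of rule 3 but the environment (before a front vowel) is not met → [ɡ].
Rule 3 applies to /k/ (between /ɡ/ and /e/: before a front vowel) → [tʃ].
/e/ — between /k/ and /s/; rule 1 does not apply here → [e].
/s/ stays [s].
/e/ (between /s/ and /b/) is in the target of rule 1 but the environment (before a nasal consonant) is not met → [e].
/b/ (word-final): no rule targets it → [b].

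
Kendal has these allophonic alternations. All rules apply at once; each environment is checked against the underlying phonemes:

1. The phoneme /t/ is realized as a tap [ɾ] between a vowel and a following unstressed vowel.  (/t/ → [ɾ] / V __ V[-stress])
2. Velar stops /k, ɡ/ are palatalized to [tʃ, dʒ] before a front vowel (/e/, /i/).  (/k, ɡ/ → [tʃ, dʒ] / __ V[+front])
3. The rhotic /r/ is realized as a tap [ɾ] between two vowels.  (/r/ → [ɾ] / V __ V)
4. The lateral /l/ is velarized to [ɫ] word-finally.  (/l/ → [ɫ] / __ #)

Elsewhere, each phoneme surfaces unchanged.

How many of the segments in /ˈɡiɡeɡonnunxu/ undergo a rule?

Segments that undergo a rule: /ɡ/ → [dʒ] (rule 2); /ɡ/ → [dʒ] (rule 2).
All other segments surface unchanged.

2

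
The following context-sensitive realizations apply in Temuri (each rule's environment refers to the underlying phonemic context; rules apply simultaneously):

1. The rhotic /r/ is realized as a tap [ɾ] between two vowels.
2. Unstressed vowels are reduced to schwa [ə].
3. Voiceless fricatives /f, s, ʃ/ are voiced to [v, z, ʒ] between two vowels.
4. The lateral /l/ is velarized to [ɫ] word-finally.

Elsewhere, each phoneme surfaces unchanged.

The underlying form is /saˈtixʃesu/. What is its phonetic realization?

[səˈtixʃəzə]

/s/ — word-initial; rule 3 does not apply here → [s].
/a/ (between /s/ and /t/): in an unstressed syllable, so rule 2 applies → [ə].
/i/ (between /t/ and /x/) is in the target of rule 2 but the environment (in an unstressed syllable) is not met → [i].
/ʃ/ (between /x/ and /e/): rule 3 targets it, but not between two vowels → unchanged [ʃ].
/e/ meets the environment for rule 2 (in an unstressed syllable) → [ə].
/s/ (between /e/ and /u/) occurs between two vowels → [z] by rule 3.
/u/ (word-final) occurs in an unstressed syllable → [ə] by rule 2.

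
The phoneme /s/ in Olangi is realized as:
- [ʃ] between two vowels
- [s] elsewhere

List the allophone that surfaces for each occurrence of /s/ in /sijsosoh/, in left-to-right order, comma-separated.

[s], [s], [ʃ]

Occurrence 1 (position 1): no conditioning environment matches → elsewhere allophone [s].
Occurrence 2 (position 4): no conditioning environment matches → elsewhere allophone [s].
Occurrence 3 (position 6): between two vowels → [ʃ].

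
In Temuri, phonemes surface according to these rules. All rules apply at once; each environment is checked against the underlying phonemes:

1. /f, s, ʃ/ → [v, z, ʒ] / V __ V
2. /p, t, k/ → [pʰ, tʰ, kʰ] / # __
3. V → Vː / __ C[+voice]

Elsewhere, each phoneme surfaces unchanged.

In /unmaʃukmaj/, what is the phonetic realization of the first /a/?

/a/ (between /m/ and /ʃ/): rule 3 targets it, but not before a voiced consonant → unchanged [a].

[a]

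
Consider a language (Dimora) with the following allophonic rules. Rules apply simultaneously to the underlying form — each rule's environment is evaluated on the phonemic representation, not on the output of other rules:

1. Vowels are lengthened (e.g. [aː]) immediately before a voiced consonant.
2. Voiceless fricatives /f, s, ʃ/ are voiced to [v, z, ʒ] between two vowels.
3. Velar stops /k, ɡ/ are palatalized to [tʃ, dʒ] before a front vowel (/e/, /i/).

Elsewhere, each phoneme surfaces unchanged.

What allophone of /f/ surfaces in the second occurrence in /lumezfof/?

/f/ (word-final): rule 2 targets it, but not between two vowels → unchanged [f].

[f]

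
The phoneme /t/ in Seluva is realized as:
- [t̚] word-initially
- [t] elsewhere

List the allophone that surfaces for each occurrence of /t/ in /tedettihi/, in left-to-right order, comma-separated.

Occurrence 1 (position 1): word-initially → [t̚].
Occurrence 2 (position 5): no conditioning environment matches → elsewhere allophone [t].
Occurrence 3 (position 6): no conditioning environment matches → elsewhere allophone [t].

[t̚], [t], [t]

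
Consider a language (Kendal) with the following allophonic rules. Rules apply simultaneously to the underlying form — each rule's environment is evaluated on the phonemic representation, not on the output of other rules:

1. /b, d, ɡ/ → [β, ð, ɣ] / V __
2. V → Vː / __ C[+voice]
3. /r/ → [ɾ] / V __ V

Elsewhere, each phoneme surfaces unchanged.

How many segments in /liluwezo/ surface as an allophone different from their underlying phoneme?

3

Segments that undergo a rule: /i/ → [iː] (rule 2); /u/ → [uː] (rule 2); /e/ → [eː] (rule 2).
All other segments surface unchanged.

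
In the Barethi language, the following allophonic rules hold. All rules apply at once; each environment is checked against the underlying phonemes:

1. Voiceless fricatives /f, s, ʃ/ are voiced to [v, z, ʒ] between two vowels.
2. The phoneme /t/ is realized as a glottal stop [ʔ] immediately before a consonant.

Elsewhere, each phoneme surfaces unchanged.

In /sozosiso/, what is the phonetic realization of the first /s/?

/s/ (word-initial) fails the environment for rule 1, so it stays [s].

[s]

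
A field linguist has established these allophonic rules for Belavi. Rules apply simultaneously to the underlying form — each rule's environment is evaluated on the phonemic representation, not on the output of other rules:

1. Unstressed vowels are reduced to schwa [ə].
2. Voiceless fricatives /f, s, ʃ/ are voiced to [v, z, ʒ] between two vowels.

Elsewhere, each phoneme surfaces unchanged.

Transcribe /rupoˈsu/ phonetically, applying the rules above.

[rəpəˈzu]

/u/ (between /r/ and /p/) occurs in an unstressed syllable → [ə] by rule 1.
/o/ meets the environment for rule 1 (in an unstressed syllable) → [ə].
Rule 2 applies to /s/ (between /o/ and /u/: between two vowels) → [z].
/u/ (word-final): rule 1 targets it, but not in an unstressed syllable → unchanged [u].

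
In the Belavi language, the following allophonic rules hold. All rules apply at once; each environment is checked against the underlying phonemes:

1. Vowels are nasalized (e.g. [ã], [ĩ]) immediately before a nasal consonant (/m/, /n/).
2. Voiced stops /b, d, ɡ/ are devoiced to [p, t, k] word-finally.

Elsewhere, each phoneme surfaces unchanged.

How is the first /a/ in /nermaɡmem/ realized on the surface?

/a/ (between /m/ and /ɡ/) fails the environment for rule 1, so it stays [a].

[a]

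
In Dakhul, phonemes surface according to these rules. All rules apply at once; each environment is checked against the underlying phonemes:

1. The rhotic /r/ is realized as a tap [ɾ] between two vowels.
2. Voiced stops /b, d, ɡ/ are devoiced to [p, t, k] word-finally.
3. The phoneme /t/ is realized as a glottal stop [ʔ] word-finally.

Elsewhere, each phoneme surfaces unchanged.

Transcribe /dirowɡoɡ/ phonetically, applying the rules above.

/d/ — word-initial; rule 2 does not apply here → [d].
/i/ — not in any rule's target class → [i].
/r/ (between /i/ and /o/) occurs between two vowels → [ɾ] by rule 1.
/o/ (between /r/ and /w/) is unaffected → [o].
/w/ (between /o/ and /ɡ/): no rule targets it → [w].
/ɡ/ (between /w/ and /o/) is in the target of rule 2 but the environment (word-finally) is not met → [ɡ].
/o/ (between /ɡ/ and /ɡ/): no rule targets it → [o].
/ɡ/ meets the environment for rule 2 (word-finally) → [k].

[diɾowɡok]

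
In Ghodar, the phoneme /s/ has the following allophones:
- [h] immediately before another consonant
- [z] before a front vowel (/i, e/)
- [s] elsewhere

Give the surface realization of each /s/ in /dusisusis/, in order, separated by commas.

Occurrence 1 (position 3): before a front vowel (/i, e/) → [z].
Occurrence 2 (position 5): no conditioning environment matches → elsewhere allophone [s].
Occurrence 3 (position 7): before a front vowel (/i, e/) → [z].
Occurrence 4 (position 9): no conditioning environment matches → elsewhere allophone [s].

[z], [s], [z], [s]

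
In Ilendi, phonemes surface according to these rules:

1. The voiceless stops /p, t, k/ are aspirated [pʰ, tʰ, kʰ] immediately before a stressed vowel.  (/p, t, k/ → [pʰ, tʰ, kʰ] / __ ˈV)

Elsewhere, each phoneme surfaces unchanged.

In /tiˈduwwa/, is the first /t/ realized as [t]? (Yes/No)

Yes

/t/ (word-initial): rule 1 targets it, but not immediately before a stressed vowel → unchanged [t].
The actual realization is [t], which matches [t].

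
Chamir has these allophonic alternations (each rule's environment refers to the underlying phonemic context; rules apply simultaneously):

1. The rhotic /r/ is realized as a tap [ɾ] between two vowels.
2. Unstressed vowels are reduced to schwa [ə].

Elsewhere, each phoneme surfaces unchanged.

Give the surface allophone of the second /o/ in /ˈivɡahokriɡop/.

/o/ meets the environment for rule 2 (in an unstressed syllable) → [ə].

[ə]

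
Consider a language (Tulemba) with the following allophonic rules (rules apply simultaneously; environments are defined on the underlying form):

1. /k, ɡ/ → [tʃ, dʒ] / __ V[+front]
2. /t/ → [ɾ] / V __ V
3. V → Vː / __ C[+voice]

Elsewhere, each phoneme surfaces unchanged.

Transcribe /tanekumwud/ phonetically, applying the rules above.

/t/ (word-initial): rule 2 targets it, but not between two vowels → unchanged [t].
/a/ — between /t/ and /n/, before a voiced consonant — surfaces as [aː] (rule 3).
/n/ stays [n].
/e/ (between /n/ and /k/): rule 3 targets it, but not before a voiced consonant → unchanged [e].
/k/ (between /e/ and /u/): rule 1 targets it, but not before a front vowel → unchanged [k].
/u/ (between /k/ and /m/): before a voiced consonant, so rule 3 applies → [uː].
/m/ (between /u/ and /w/): no rule targets it → [m].
/w/ (between /m/ and /u/): no rule targets it → [w].
/u/ (between /w/ and /d/): before a voiced consonant, so rule 3 applies → [uː].
/d/ (word-final) is unaffected → [d].

[taːnekuːmwuːd]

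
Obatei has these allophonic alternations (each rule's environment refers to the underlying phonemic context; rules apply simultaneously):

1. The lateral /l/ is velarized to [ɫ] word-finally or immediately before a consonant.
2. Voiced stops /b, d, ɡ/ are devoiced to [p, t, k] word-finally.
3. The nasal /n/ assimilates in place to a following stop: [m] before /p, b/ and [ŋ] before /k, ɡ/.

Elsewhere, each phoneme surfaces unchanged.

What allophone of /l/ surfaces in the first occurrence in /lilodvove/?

/l/ (word-initial) fails the environment for rule 1, so it stays [l].

[l]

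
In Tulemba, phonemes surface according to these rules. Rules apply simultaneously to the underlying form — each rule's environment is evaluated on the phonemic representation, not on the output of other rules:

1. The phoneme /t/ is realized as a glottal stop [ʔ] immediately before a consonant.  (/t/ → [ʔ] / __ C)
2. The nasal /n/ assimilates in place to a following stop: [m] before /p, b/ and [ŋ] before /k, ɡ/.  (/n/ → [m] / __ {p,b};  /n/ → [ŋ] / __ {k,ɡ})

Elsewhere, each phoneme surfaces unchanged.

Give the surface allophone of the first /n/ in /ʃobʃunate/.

/n/ — between /u/ and /a/; rule 2 does not apply here → [n].

[n]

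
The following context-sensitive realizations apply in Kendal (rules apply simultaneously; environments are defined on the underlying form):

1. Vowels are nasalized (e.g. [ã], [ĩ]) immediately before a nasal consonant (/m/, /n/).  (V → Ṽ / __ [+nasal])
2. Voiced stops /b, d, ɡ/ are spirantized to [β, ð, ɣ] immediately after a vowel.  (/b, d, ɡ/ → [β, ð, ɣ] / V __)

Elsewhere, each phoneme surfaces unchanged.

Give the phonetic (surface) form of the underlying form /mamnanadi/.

[mãmnãnaði]

/m/ (word-initial): no rule targets it → [m].
/a/ — between /m/ and /m/, before a nasal consonant — surfaces as [ã] (rule 1).
/m/ — not in any rule's target class → [m].
/n/ (between /m/ and /a/) is unaffected → [n].
/a/ meets the environment for rule 1 (before a nasal consonant) → [ã].
/n/ — not in any rule's target class → [n].
/a/ (between /n/ and /d/) is in the target of rule 1 but the environment (before a nasal consonant) is not met → [a].
/d/ meets the environment for rule 2 (immediately after a vowel) → [ð].
/i/ (word-final) is in the target of rule 1 but the environment (before a nasal consonant) is not met → [i].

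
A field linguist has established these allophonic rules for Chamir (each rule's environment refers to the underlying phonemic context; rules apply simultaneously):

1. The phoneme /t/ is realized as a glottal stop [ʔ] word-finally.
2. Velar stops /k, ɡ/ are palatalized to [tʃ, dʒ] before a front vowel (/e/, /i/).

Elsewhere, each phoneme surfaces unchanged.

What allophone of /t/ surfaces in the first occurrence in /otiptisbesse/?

/t/ (between /o/ and /i/) fails the environment for rule 1, so it stays [t].

[t]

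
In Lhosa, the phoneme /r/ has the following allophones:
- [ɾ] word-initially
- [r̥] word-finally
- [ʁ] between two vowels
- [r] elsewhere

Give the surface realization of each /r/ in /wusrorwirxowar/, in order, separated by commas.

[r], [r], [r], [r̥]

Occurrence 1 (position 4): no conditioning environment matches → elsewhere allophone [r].
Occurrence 2 (position 6): no conditioning environment matches → elsewhere allophone [r].
Occurrence 3 (position 9): no conditioning environment matches → elsewhere allophone [r].
Occurrence 4 (position 14): word-finally → [r̥].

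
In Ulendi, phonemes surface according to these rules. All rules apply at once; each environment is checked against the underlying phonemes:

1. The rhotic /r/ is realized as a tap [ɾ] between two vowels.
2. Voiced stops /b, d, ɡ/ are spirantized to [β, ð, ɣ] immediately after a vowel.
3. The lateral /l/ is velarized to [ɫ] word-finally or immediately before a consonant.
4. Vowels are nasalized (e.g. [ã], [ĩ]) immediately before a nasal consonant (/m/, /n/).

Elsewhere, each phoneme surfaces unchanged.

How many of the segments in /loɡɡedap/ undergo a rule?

Segments that undergo a rule: /ɡ/ → [ɣ] (rule 2); /d/ → [ð] (rule 2).
All other segments surface unchanged.

2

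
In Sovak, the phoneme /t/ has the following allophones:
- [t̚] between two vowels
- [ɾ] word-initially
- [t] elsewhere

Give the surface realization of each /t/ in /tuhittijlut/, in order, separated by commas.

Occurrence 1 (position 1): word-initially → [ɾ].
Occurrence 2 (position 5): no conditioning environment matches → elsewhere allophone [t].
Occurrence 3 (position 6): no conditioning environment matches → elsewhere allophone [t].
Occurrence 4 (position 11): no conditioning environment matches → elsewhere allophone [t].

[ɾ], [t], [t], [t]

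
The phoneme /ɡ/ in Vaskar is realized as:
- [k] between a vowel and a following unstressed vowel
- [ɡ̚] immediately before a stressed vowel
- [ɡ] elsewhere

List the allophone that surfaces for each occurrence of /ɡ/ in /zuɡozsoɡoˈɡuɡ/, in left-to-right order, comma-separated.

Occurrence 1 (position 3): between a vowel and a following unstressed vowel → [k].
Occurrence 2 (position 8): between a vowel and a following unstressed vowel → [k].
Occurrence 3 (position 10): immediately before a stressed vowel → [ɡ̚].
Occurrence 4 (position 12): no conditioning environment matches → elsewhere allophone [ɡ].

[k], [k], [ɡ̚], [ɡ]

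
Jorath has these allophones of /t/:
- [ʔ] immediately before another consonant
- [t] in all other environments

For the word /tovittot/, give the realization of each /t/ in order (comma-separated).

[t], [ʔ], [t], [t]

Occurrence 1 (position 1): no conditioning environment matches → elsewhere allophone [t].
Occurrence 2 (position 5): immediately before another consonant → [ʔ].
Occurrence 3 (position 6): no conditioning environment matches → elsewhere allophone [t].
Occurrence 4 (position 8): no conditioning environment matches → elsewhere allophone [t].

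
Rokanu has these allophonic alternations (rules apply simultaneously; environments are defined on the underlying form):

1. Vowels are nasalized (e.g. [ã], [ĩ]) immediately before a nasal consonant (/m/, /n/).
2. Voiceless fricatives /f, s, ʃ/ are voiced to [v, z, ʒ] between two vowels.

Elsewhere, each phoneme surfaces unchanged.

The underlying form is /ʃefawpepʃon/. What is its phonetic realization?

[ʃevawpepʃõn]

/ʃ/ — word-initial; rule 2 does not apply here → [ʃ].
/e/ — between /ʃ/ and /f/; rule 1 does not apply here → [e].
Rule 2 applies to /f/ (between /e/ and /a/: between two vowels) → [v].
/a/ (between /f/ and /w/) is in the target of rule 1 but the environment (before a nasal consonant) is not met → [a].
/e/ (between /p/ and /p/) is in the target of rule 1 but the environment (before a nasal consonant) is not met → [e].
/ʃ/ (between /p/ and /o/) fails the environment for rule 2, so it stays [ʃ].
/o/ — between /ʃ/ and /n/, before a nasal consonant — surfaces as [õ] (rule 1).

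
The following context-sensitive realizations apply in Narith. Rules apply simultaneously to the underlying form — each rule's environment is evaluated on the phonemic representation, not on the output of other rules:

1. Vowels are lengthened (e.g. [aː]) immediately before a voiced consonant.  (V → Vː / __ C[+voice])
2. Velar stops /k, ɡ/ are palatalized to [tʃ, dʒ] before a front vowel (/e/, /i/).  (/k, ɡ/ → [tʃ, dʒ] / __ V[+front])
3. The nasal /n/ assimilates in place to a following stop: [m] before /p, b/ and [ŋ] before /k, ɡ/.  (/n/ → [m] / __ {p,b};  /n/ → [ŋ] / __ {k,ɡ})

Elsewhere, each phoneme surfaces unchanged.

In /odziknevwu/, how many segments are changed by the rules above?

2

Segments that undergo a rule: /o/ → [oː] (rule 1); /e/ → [eː] (rule 1).
All other segments surface unchanged.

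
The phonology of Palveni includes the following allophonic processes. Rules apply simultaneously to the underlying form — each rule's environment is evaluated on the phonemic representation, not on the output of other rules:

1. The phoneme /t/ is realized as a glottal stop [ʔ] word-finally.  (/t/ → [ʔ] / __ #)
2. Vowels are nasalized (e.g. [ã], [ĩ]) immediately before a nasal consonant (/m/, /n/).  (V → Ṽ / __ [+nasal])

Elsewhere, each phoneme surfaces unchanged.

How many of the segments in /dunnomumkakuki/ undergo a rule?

Segments that undergo a rule: /u/ → [ũ] (rule 2); /o/ → [õ] (rule 2); /u/ → [ũ] (rule 2).
All other segments surface unchanged.

3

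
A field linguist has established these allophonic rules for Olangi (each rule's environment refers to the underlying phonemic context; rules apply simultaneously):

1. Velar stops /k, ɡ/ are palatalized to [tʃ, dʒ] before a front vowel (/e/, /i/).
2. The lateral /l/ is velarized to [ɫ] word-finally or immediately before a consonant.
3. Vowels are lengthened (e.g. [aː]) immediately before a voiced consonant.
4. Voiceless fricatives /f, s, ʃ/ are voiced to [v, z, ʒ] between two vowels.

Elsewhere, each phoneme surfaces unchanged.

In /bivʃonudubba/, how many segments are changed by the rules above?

4

Segments that undergo a rule: /i/ → [iː] (rule 3); /o/ → [oː] (rule 3); /u/ → [uː] (rule 3); /u/ → [uː] (rule 3).
All other segments surface unchanged.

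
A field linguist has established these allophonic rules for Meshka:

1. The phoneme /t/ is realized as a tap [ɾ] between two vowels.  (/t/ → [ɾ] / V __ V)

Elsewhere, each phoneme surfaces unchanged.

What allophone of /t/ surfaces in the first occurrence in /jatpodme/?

/t/ (between /a/ and /p/) fails the environment for rule 1, so it stays [t].

[t]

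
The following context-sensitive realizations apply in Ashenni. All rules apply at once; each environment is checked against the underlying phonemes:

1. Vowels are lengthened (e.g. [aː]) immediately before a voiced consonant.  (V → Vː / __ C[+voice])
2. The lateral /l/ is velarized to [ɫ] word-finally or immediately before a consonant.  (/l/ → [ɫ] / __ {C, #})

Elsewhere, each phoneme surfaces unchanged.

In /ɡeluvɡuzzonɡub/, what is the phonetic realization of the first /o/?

[oː]

/o/ — between /z/ and /n/, before a voiced consonant — surfaces as [oː] (rule 1).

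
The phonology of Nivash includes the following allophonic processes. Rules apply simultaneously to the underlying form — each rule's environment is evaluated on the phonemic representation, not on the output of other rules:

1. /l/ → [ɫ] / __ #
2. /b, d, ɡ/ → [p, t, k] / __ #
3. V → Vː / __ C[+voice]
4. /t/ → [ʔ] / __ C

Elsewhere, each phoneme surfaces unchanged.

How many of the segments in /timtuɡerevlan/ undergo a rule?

5

Segments that undergo a rule: /i/ → [iː] (rule 3); /u/ → [uː] (rule 3); /e/ → [eː] (rule 3); /e/ → [eː] (rule 3); /a/ → [aː] (rule 3).
All other segments surface unchanged.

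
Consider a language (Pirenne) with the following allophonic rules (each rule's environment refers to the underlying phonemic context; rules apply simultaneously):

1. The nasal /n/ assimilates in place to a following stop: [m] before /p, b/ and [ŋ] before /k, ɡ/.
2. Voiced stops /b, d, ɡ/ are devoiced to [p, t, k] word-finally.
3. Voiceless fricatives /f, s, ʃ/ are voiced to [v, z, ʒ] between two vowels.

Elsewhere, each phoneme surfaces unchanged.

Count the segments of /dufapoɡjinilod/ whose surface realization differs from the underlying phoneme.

2

Segments that undergo a rule: /f/ → [v] (rule 3); /d/ → [t] (rule 2).
All other segments surface unchanged.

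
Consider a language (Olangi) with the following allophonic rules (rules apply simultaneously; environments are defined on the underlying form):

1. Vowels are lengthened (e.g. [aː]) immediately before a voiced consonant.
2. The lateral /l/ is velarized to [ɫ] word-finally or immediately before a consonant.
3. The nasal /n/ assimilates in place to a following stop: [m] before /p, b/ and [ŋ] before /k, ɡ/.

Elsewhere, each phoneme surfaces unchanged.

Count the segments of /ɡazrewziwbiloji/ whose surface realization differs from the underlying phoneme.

Segments that undergo a rule: /a/ → [aː] (rule 1); /e/ → [eː] (rule 1); /i/ → [iː] (rule 1); /i/ → [iː] (rule 1); /o/ → [oː] (rule 1).
All other segments surface unchanged.

5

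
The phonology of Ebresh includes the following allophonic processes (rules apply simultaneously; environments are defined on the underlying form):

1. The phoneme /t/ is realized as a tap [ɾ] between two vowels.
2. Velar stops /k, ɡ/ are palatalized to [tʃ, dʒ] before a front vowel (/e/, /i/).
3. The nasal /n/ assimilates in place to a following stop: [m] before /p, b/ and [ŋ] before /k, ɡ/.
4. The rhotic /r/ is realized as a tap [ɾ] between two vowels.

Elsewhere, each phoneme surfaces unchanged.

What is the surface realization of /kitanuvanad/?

/k/ meets the environment for rule 2 (before a front vowel) → [tʃ].
/i/ — not in any rule's target class → [i].
/t/ — between /i/ and /a/, between two vowels — surfaces as [ɾ] (rule 1).
/a/ (between /t/ and /n/): no rule targets it → [a].
/n/ (between /a/ and /u/) fails the environment for rule 3, so it stays [n].
/u/ (between /n/ and /v/): no rule targets it → [u].
/v/ (between /u/ and /a/): no rule targets it → [v].
/a/ (between /v/ and /n/): no rule targets it → [a].
/n/ (between /a/ and /a/) fails the environment for rule 3, so it stays [n].
/a/ (between /n/ and /d/) is unaffected → [a].
/d/ — not in any rule's target class → [d].

[tʃiɾanuvanad]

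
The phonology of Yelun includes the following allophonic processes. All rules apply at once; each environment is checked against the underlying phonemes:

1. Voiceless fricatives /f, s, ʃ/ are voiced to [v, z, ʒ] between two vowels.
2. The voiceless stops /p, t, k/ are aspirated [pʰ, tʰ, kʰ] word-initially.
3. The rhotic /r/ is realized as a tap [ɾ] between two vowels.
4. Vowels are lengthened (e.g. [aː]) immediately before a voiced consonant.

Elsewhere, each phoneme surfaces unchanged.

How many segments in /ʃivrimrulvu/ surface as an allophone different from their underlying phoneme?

Segments that undergo a rule: /i/ → [iː] (rule 4); /i/ → [iː] (rule 4); /u/ → [uː] (rule 4).
All other segments surface unchanged.

3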